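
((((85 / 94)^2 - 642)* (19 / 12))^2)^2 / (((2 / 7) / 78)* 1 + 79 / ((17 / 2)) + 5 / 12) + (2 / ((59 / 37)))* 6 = 12254785628688213458538068656332209881 / 112074867918363688100610048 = 109344635923.32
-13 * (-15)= 195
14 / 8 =1.75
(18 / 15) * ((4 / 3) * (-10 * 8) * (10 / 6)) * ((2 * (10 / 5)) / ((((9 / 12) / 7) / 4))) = -286720 / 9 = -31857.78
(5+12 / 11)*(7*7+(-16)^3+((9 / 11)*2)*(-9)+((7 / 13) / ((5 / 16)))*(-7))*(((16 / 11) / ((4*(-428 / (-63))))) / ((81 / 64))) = -87429374144 / 83313945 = -1049.40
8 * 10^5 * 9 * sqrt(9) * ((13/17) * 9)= 2527200000/17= 148658823.53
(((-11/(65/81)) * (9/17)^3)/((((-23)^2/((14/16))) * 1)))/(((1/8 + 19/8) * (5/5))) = -4546773/3378670100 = -0.00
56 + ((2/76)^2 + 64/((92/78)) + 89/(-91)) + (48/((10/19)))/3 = 2110822229/15111460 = 139.68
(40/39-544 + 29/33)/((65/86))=-20000074/27885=-717.23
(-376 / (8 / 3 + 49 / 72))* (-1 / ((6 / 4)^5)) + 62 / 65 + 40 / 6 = 9479774 / 422955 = 22.41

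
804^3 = 519718464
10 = 10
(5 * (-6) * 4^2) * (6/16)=-180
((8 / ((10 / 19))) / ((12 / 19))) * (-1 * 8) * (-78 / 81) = 75088 / 405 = 185.40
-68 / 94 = -34 / 47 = -0.72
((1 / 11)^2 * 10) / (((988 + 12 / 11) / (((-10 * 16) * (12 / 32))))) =-15 / 2992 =-0.01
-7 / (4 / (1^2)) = -7 / 4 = -1.75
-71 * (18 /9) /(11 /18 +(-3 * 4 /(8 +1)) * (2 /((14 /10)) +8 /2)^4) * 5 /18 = 1704710 /50016853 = 0.03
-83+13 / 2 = -76.50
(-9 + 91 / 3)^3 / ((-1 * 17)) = -262144 / 459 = -571.12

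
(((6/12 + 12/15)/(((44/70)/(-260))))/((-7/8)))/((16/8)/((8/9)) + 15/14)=185.02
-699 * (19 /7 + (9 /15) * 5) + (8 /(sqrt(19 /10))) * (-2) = -27960 /7 - 16 * sqrt(190) /19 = -4005.89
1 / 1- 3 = -2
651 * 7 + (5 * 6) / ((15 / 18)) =4593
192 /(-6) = -32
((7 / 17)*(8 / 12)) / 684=7 / 17442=0.00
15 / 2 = 7.50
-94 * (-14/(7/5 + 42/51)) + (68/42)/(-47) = 5257114/8883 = 591.82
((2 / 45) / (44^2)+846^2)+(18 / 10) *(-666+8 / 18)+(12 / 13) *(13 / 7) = 217871351287 / 304920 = 714519.71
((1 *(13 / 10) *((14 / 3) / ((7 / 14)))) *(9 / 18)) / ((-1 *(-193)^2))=-91 / 558735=-0.00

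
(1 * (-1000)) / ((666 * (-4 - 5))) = 500 / 2997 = 0.17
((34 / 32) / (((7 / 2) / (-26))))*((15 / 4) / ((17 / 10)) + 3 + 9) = -897 / 8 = -112.12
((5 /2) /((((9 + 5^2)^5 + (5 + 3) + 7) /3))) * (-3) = -45 /90870878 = -0.00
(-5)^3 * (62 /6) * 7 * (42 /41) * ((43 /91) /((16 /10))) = -2735.40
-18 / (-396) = 0.05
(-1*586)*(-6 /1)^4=-759456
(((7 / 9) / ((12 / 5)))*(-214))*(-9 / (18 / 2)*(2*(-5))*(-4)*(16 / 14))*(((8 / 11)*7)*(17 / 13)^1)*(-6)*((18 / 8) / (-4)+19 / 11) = -2088212000 / 14157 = -147503.85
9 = 9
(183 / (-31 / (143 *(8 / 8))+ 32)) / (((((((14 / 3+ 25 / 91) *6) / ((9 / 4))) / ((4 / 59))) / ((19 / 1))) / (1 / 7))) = 340197 / 4230890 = 0.08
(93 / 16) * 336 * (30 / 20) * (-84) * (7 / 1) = -1722546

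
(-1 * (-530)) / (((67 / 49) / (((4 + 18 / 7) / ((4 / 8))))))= 341320 / 67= 5094.33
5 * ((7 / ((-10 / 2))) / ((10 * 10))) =-7 / 100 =-0.07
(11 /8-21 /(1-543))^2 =9394225 /4700224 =2.00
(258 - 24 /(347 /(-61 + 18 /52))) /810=7301 /22555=0.32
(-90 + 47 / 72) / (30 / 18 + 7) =-6433 / 624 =-10.31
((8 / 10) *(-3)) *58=-696 / 5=-139.20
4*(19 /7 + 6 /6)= 104 /7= 14.86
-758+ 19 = -739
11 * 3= 33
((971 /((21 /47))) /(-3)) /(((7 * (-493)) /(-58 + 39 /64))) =-12.05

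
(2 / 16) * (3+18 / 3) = 9 / 8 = 1.12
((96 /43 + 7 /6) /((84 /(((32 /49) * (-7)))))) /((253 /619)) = -2171452 /4797639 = -0.45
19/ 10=1.90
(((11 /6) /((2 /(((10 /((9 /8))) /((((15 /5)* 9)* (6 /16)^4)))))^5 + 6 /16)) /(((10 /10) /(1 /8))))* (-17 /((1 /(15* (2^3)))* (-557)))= 55192658268538978435072000000 /24661253029912477414638944151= 2.24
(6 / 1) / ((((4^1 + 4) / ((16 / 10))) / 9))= 54 / 5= 10.80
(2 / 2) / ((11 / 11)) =1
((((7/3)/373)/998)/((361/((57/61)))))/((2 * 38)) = 7/32789621336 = 0.00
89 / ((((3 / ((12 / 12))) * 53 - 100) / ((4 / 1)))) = 356 / 59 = 6.03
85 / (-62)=-85 / 62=-1.37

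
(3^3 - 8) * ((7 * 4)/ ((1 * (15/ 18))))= 3192/ 5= 638.40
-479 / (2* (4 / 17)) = -8143 / 8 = -1017.88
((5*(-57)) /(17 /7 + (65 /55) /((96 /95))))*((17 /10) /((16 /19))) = -4252941 /26597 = -159.90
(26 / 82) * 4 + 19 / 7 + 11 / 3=6586 / 861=7.65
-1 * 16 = -16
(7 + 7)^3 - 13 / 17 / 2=93283 / 34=2743.62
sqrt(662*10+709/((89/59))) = sqrt(56159979)/89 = 84.20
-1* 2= -2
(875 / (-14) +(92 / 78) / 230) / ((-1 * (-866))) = -24373 / 337740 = -0.07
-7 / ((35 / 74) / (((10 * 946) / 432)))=-17501 / 54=-324.09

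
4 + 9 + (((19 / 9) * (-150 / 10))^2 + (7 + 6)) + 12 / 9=9271 / 9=1030.11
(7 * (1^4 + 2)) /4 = 5.25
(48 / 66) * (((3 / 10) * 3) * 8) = 288 / 55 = 5.24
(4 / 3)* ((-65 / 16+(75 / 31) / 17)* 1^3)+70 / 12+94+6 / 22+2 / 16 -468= -51894167 / 139128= -373.00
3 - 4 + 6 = 5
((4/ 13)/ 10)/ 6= 1/ 195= 0.01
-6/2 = -3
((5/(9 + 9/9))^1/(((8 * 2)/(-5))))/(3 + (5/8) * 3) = -5/156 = -0.03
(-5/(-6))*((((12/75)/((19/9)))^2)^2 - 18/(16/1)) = -152715442899/162901250000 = -0.94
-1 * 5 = -5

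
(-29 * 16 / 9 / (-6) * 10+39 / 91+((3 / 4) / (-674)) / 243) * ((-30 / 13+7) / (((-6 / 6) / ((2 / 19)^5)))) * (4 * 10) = -1288361392160 / 6150696770673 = -0.21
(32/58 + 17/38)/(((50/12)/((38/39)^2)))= 27892/122525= 0.23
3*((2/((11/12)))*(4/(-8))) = -36/11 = -3.27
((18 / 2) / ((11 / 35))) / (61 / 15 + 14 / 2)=4725 / 1826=2.59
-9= -9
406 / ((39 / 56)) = 22736 / 39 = 582.97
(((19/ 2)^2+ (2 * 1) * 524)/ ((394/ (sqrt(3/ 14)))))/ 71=0.02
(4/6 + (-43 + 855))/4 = 1219/6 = 203.17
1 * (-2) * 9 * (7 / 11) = -11.45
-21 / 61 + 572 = 34871 / 61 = 571.66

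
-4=-4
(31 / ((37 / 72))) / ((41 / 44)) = 98208 / 1517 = 64.74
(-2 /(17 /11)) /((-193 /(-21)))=-462 /3281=-0.14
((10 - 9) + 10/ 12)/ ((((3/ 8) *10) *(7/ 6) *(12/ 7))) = 11/ 45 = 0.24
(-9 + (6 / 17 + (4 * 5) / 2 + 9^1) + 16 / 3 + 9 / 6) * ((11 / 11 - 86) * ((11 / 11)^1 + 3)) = -17530 / 3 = -5843.33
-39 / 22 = -1.77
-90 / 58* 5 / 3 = -75 / 29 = -2.59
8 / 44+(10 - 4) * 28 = 1850 / 11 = 168.18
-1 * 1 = -1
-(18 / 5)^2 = -12.96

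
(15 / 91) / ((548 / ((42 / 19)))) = 45 / 67678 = 0.00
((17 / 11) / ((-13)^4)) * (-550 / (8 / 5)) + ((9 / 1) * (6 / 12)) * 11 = 5652953 / 114244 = 49.48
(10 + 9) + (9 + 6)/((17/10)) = 27.82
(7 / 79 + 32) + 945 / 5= 17466 / 79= 221.09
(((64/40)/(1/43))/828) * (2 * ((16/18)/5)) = 1376/46575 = 0.03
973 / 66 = 14.74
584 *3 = 1752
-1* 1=-1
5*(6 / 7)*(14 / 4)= 15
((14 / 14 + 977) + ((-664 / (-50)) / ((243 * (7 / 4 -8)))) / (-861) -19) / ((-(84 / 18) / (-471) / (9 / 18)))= 19688276801621 / 406822500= 48395.25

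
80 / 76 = 20 / 19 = 1.05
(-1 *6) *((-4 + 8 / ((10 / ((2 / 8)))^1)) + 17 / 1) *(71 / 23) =-28116 / 115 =-244.49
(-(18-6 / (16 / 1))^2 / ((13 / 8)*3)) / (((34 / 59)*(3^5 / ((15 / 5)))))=-1.37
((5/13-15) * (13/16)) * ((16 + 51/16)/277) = -29165/35456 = -0.82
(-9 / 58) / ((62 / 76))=-171 / 899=-0.19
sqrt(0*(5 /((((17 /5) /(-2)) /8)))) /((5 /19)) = 0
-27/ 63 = -3/ 7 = -0.43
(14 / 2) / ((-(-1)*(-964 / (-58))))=203 / 482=0.42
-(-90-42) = 132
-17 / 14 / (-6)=17 / 84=0.20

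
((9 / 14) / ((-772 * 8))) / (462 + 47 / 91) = -117 / 519883328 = -0.00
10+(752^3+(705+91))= 425259814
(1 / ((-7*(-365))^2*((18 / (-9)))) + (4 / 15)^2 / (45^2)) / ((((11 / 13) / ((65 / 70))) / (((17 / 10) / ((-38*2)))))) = -23954059831 / 27849259676700000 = -0.00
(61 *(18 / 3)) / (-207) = -122 / 69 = -1.77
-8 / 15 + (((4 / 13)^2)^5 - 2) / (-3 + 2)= 3032871092038 / 2067877377735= 1.47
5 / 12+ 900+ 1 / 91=983267 / 1092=900.43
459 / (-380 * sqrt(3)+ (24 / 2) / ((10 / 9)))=-363375 * sqrt(3) / 902257- 20655 / 1804514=-0.71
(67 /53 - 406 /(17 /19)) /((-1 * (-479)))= -407703 /431579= -0.94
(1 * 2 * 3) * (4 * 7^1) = 168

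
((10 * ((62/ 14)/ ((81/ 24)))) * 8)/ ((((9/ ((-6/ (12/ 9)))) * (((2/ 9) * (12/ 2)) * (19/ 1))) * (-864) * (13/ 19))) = 155/ 44226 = 0.00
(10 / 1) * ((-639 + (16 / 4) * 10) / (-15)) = 1198 / 3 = 399.33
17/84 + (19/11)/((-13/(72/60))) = 2579/60060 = 0.04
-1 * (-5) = 5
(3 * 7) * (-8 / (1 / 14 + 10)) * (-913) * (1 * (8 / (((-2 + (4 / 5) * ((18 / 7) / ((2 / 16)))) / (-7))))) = -58992.19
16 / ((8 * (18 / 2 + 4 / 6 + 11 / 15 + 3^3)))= 10 / 187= 0.05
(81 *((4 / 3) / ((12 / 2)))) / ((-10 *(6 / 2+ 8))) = -9 / 55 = -0.16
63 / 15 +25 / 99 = 2204 / 495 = 4.45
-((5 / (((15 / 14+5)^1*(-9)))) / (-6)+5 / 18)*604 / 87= -81238 / 39933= -2.03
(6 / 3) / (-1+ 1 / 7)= -7 / 3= -2.33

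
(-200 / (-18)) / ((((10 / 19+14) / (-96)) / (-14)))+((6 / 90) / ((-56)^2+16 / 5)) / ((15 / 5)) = 3340108823 / 3249072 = 1028.02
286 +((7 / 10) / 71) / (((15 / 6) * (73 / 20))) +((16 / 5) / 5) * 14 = 38219582 / 129575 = 294.96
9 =9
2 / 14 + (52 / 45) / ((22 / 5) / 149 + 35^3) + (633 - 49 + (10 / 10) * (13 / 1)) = 92434939952 / 154795347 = 597.14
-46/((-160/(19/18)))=437/1440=0.30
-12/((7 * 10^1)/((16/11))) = -96/385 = -0.25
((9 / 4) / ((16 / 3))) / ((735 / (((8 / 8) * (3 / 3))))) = 9 / 15680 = 0.00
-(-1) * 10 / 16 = 5 / 8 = 0.62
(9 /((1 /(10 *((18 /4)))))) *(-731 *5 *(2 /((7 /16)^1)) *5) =-236844000 /7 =-33834857.14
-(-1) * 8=8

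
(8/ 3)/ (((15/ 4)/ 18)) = 64/ 5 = 12.80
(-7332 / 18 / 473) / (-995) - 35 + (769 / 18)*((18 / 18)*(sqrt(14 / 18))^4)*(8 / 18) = -23.51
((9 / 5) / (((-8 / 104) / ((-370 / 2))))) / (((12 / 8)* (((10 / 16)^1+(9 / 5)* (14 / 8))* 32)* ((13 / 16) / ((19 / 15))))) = 37.25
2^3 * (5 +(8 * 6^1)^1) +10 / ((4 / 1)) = 853 / 2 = 426.50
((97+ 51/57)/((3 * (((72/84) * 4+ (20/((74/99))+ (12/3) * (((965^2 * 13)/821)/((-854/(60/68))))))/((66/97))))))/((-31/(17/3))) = 0.13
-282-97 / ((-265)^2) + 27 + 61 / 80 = -285662807 / 1123600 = -254.24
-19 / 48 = -0.40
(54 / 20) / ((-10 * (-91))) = 27 / 9100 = 0.00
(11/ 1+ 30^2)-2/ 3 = 2731/ 3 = 910.33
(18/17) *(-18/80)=-81/340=-0.24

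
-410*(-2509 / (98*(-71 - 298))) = -12545 / 441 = -28.45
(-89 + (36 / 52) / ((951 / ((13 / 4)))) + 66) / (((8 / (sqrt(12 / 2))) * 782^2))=-29161 * sqrt(6) / 6203299456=-0.00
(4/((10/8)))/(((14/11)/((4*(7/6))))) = 176/15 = 11.73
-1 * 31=-31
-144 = -144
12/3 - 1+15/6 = 11/2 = 5.50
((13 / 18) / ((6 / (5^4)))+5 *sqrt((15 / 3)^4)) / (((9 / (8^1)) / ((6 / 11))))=86500 / 891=97.08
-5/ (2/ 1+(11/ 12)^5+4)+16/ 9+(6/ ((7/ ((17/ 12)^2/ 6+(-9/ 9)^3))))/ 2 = 822929609/ 1111516896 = 0.74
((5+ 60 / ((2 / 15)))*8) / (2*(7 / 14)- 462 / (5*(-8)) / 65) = 4732000 / 1531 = 3090.79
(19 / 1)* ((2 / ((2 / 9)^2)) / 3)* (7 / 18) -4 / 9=3575 / 36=99.31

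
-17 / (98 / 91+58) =-221 / 768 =-0.29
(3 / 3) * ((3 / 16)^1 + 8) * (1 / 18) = 131 / 288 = 0.45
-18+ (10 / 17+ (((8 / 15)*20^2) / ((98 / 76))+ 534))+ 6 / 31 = 52851208 / 77469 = 682.22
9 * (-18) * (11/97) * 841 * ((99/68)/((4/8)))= -74183769/1649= -44987.12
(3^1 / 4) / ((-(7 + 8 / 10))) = -5 / 52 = -0.10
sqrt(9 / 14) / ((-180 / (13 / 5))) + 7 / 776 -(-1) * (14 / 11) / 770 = 5011 / 469480 -13 * sqrt(14) / 4200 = -0.00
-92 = -92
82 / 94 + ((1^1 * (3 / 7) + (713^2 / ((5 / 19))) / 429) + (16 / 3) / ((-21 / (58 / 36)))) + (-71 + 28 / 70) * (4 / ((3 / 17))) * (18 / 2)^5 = -1800408954814751 / 19054035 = -94489642.47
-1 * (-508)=508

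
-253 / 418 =-23 / 38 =-0.61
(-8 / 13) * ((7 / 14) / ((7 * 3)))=-4 / 273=-0.01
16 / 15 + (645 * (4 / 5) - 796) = -4184 / 15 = -278.93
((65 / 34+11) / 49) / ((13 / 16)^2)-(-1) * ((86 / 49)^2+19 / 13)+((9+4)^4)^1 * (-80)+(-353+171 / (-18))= -31527471007575 / 13796146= -2285237.56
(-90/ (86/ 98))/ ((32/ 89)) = -196245/ 688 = -285.24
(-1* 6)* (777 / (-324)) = 259 / 18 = 14.39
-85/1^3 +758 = 673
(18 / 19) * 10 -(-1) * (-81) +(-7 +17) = -1169 / 19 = -61.53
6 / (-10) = -3 / 5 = -0.60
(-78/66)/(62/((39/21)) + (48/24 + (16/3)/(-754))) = -14703/440132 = -0.03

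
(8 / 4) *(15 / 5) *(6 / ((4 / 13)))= 117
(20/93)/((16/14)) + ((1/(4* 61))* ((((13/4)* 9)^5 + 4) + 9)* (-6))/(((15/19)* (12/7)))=-493959801489/1269760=-389018.24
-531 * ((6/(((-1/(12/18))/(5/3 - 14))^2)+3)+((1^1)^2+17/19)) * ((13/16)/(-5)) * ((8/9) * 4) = 323058866/2565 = 125948.88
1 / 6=0.17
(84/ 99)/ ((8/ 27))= 63/ 22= 2.86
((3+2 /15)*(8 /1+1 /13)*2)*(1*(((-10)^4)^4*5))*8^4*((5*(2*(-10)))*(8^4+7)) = -55291371520000000000000000000 /13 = -4253182424615384615384615000.00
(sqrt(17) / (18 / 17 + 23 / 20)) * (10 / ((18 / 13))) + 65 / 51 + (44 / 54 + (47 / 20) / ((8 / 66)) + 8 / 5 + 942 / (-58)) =7278929 / 1064880 + 22100 * sqrt(17) / 6759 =20.32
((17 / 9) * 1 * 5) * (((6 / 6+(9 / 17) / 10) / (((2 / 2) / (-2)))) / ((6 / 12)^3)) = -159.11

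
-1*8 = -8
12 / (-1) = -12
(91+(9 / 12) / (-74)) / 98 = 26933 / 29008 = 0.93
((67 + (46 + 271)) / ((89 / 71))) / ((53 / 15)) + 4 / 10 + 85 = 4058959 / 23585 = 172.10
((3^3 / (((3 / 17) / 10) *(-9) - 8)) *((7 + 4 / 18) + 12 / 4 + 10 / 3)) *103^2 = -660091980 / 1387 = -475913.47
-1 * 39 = -39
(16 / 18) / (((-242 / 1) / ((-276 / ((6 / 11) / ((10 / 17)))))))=1840 / 1683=1.09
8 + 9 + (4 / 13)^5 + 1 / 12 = 76127353 / 4455516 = 17.09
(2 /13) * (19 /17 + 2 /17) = 0.19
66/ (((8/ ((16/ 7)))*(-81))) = -44/ 189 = -0.23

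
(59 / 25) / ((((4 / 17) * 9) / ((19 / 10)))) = 19057 / 9000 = 2.12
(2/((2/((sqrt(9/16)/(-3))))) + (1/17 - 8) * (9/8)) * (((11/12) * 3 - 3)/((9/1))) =1249/4896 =0.26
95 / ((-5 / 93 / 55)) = -97185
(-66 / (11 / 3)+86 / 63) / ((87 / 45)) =-5240 / 609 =-8.60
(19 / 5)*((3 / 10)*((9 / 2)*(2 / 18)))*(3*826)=70623 / 50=1412.46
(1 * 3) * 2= 6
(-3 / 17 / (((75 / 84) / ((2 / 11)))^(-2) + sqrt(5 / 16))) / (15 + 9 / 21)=6640480000 / 4351067731917 - 40033984375 * sqrt(5) / 4351067731917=-0.02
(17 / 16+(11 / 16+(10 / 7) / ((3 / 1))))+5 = 607 / 84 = 7.23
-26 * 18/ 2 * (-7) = 1638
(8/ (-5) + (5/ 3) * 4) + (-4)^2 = 316/ 15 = 21.07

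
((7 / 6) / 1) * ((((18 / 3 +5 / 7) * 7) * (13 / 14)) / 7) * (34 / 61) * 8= 41548 / 1281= 32.43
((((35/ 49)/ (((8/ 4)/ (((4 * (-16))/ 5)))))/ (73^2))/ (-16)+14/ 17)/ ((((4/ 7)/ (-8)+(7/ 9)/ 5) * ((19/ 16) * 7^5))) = 0.00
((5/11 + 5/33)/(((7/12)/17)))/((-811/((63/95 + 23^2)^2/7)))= -688677105728/789017845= -872.83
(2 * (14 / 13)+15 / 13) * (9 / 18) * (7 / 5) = 301 / 130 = 2.32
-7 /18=-0.39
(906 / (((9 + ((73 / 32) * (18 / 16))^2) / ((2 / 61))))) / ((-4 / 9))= -29687808 / 6923317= -4.29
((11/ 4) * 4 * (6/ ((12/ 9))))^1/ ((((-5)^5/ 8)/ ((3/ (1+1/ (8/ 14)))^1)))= -432/ 3125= -0.14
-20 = -20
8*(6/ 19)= 48/ 19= 2.53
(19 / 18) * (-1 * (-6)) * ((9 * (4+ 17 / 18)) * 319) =539429 / 6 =89904.83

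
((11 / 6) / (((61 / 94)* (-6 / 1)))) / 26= -517 / 28548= -0.02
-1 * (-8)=8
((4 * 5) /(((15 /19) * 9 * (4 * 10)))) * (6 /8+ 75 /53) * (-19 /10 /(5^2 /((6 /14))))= -0.00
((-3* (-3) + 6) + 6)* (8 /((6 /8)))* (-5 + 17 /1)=2688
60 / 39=20 / 13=1.54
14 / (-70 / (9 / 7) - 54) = -63 / 488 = -0.13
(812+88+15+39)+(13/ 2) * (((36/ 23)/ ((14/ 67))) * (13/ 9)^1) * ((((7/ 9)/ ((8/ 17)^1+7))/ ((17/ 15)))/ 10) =16731127/ 17526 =954.65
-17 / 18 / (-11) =17 / 198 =0.09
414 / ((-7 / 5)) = -2070 / 7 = -295.71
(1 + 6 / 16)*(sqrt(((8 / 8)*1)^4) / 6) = 11 / 48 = 0.23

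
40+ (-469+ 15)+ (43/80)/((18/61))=-593537/1440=-412.18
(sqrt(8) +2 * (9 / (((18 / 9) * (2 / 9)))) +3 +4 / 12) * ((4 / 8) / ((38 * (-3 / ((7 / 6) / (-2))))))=7 * sqrt(2) / 1368 +1841 / 16416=0.12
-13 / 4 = -3.25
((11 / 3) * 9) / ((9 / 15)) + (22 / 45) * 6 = 869 / 15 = 57.93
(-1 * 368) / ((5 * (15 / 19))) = -6992 / 75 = -93.23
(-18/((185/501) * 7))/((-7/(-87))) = -784566/9065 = -86.55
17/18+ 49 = 899/18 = 49.94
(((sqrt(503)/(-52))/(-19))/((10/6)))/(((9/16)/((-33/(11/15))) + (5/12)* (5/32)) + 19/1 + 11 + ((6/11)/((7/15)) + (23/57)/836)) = 140448* sqrt(503)/7220725447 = 0.00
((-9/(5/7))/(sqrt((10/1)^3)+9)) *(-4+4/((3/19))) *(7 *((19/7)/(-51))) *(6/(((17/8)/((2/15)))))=-2451456/6639775+544768 *sqrt(10)/1327955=0.93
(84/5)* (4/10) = 168/25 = 6.72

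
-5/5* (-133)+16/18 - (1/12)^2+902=149167/144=1035.88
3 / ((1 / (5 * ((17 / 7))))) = 255 / 7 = 36.43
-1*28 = -28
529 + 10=539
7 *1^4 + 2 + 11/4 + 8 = 79/4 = 19.75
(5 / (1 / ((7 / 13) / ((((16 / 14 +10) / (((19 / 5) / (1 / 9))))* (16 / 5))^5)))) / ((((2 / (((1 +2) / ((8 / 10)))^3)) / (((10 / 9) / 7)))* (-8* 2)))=-94805985018740625 / 165847894392307712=-0.57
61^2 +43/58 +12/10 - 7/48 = 25910657/6960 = 3722.80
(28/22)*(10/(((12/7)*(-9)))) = -0.82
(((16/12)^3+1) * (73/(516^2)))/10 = 6643/71889120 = 0.00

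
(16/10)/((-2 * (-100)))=1/125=0.01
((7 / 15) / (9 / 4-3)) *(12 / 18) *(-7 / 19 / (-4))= -98 / 2565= -0.04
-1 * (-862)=862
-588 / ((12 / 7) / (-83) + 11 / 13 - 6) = 4441164 / 39083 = 113.63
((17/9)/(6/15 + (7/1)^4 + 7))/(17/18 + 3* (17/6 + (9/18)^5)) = 1360/16539687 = 0.00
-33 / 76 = -0.43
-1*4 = -4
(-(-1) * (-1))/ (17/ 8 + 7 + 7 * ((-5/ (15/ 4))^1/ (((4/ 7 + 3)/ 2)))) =-600/ 2339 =-0.26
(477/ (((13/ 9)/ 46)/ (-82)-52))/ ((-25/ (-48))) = -777273408/ 44132725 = -17.61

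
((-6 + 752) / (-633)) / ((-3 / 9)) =3.54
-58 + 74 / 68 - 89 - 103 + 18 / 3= -242.91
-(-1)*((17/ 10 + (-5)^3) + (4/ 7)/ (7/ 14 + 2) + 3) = -1681/ 14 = -120.07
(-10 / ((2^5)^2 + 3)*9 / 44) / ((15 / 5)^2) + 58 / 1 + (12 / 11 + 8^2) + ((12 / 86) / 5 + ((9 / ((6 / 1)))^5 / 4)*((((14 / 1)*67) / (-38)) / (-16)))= 11912945408409 / 94511605760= 126.05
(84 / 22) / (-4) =-21 / 22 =-0.95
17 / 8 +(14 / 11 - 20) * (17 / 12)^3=-485843 / 9504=-51.12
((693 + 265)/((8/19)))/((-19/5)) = -598.75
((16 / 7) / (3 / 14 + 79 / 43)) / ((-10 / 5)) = -688 / 1235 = -0.56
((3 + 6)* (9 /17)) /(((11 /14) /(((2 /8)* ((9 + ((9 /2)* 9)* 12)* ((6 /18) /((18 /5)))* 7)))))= 33075 /68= 486.40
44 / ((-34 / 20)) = -440 / 17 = -25.88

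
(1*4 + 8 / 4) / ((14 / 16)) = 48 / 7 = 6.86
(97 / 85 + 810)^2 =4753688809 / 7225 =657950.01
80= 80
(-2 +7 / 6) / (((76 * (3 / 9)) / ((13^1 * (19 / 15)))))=-13 / 24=-0.54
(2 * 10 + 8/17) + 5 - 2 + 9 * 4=1011/17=59.47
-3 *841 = -2523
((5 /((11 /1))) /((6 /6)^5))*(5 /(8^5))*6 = 75 /180224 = 0.00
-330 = -330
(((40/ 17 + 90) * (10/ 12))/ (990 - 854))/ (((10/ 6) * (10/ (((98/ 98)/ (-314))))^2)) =1/ 29038720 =0.00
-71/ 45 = -1.58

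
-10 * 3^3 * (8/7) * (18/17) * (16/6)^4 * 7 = -115651.76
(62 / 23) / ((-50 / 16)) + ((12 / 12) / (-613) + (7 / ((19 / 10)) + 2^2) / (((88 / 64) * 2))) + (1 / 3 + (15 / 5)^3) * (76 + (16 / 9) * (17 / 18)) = 38042738076499 / 17901147825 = 2125.16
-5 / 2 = -2.50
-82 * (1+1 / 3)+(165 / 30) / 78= -17045 / 156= -109.26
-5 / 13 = -0.38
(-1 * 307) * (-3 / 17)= 921 / 17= 54.18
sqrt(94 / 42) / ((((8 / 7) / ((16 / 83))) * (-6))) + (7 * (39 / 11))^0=1-sqrt(987) / 747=0.96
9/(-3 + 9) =3/2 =1.50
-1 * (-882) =882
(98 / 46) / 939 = 0.00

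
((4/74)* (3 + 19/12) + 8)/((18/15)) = 9155/1332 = 6.87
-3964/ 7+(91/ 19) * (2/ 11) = -827202/ 1463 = -565.41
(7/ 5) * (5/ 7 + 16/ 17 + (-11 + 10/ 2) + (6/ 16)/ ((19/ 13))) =-73943/ 12920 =-5.72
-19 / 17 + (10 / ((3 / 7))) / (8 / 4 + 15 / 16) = 16361 / 2397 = 6.83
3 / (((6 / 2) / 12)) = 12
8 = 8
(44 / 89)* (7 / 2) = 154 / 89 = 1.73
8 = 8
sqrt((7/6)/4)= sqrt(42)/12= 0.54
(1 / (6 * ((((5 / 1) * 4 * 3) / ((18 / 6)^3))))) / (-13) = -0.01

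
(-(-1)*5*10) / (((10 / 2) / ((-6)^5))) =-77760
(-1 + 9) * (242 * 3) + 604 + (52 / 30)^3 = 21658076 / 3375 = 6417.21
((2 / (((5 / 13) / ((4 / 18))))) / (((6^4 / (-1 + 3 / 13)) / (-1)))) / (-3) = -1 / 4374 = -0.00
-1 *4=-4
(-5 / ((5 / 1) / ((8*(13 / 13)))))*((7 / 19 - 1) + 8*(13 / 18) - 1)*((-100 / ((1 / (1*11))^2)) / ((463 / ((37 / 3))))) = 2539354400 / 237519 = 10691.16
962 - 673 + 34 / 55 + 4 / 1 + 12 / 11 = 16209 / 55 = 294.71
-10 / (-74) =5 / 37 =0.14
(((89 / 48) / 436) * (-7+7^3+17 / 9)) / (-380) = -270649 / 71573760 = -0.00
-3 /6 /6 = -1 /12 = -0.08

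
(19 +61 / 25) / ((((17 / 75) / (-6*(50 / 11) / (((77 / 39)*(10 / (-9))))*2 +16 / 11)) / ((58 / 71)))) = 2079041088 / 1022329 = 2033.63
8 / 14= 0.57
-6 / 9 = -2 / 3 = -0.67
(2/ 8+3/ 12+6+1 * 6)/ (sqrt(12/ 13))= 25 * sqrt(39)/ 12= 13.01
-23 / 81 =-0.28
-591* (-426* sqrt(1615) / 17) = 251766* sqrt(1615) / 17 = 595160.94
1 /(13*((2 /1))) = 1 /26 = 0.04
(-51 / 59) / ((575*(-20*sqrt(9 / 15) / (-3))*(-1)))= 0.00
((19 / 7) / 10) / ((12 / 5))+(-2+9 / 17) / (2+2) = -0.25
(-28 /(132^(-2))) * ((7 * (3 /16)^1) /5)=-640332 /5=-128066.40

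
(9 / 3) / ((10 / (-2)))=-3 / 5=-0.60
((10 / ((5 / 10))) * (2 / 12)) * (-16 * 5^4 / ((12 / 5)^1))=-125000 / 9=-13888.89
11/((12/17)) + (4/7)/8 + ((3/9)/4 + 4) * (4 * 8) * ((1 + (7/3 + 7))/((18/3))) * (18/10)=58901/140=420.72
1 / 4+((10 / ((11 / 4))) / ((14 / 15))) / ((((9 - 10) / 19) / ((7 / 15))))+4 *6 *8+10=7379 / 44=167.70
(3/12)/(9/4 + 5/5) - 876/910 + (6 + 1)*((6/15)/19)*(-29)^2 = 81829/665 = 123.05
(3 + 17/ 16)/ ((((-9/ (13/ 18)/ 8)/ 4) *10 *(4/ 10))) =-845/ 324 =-2.61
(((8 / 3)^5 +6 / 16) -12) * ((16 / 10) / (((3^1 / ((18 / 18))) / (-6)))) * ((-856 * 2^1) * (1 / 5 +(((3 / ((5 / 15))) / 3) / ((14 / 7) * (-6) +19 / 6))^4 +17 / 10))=12382500497510992 / 9586934415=1291601.67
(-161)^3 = -4173281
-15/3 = -5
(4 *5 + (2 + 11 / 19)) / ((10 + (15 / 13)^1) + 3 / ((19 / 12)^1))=507 / 293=1.73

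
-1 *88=-88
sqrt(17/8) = sqrt(34)/4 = 1.46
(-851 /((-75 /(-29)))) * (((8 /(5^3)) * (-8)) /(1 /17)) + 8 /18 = 80564756 /28125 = 2864.52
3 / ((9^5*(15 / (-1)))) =-1 / 295245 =-0.00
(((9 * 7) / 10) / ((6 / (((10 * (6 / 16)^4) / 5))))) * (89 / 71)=151389 / 2908160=0.05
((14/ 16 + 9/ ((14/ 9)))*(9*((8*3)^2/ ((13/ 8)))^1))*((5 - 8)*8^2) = -371257344/ 91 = -4079751.03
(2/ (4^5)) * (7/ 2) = 7/ 1024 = 0.01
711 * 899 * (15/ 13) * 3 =28763505/ 13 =2212577.31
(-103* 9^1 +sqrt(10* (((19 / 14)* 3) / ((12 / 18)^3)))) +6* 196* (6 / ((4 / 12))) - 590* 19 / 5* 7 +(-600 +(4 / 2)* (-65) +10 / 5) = 9* sqrt(1330) / 28 +3819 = 3830.72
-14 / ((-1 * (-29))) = -14 / 29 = -0.48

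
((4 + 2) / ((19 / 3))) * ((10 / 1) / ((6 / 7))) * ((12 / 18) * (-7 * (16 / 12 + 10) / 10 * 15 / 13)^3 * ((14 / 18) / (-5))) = 330291164 / 375687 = 879.17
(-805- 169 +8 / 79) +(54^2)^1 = 153426 / 79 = 1942.10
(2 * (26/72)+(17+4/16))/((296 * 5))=647/53280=0.01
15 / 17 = 0.88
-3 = -3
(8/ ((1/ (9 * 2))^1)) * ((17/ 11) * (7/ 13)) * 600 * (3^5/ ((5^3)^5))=99937152/ 174560546875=0.00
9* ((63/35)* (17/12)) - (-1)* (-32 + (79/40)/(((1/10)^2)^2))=394819/20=19740.95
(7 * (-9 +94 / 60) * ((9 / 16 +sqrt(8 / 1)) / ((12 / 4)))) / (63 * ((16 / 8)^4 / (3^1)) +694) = -1561 * sqrt(2) / 46350 - 1561 / 164800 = -0.06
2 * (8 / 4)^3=16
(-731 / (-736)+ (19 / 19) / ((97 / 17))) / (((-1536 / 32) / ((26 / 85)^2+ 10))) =-178923941 / 728198400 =-0.25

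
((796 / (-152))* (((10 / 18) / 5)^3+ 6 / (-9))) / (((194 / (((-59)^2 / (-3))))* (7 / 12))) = -35.72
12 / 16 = 3 / 4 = 0.75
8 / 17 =0.47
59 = 59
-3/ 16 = -0.19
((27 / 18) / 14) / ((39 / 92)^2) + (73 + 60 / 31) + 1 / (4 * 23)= 764622935 / 10121748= 75.54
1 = 1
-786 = -786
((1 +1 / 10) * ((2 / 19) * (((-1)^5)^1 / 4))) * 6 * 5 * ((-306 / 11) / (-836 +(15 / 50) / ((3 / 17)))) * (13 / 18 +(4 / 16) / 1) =-2975 / 105678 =-0.03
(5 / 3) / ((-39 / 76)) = -380 / 117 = -3.25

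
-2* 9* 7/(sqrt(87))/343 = -6* sqrt(87)/1421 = -0.04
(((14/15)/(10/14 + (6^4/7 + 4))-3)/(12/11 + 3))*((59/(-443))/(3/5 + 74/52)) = 1007495918/20903462235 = 0.05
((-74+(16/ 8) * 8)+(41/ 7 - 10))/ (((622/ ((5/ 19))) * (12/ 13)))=-0.03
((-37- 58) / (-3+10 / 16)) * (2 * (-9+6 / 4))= -600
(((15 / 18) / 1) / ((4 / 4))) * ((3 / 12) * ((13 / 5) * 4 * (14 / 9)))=91 / 27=3.37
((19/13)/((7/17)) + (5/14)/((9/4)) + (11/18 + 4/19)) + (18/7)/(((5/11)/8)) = 7747349/155610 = 49.79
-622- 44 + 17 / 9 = -5977 / 9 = -664.11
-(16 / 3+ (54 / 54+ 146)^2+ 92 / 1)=-65119 / 3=-21706.33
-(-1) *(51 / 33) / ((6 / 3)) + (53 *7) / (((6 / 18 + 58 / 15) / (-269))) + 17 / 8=-6272315 / 264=-23758.77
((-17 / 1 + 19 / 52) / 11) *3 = -2595 / 572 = -4.54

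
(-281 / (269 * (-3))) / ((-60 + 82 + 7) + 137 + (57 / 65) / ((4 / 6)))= 36530 / 17553057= 0.00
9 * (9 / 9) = 9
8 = 8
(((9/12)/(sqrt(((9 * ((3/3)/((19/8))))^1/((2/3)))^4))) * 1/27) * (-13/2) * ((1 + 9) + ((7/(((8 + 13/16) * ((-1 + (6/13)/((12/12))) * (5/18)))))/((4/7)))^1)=-389519/98677440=-0.00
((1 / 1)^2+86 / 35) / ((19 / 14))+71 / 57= 1081 / 285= 3.79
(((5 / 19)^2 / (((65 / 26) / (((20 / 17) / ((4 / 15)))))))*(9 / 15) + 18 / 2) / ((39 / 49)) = 909489 / 79781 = 11.40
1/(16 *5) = 1/80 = 0.01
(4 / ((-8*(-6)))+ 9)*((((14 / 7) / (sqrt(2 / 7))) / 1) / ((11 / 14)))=763*sqrt(14) / 66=43.26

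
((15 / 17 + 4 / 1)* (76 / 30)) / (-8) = -1.55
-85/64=-1.33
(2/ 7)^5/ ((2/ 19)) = 304/ 16807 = 0.02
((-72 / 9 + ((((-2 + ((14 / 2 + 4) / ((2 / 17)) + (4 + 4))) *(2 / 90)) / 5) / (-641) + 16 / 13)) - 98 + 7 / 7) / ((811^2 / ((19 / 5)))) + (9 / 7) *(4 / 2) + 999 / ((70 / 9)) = 5654709760250227 / 43161214107375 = 131.01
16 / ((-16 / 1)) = -1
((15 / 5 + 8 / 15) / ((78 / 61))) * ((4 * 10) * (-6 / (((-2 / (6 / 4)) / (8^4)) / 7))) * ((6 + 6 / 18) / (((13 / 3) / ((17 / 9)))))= 39370143.39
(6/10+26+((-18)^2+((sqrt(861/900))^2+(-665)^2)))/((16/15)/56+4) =929410769/8440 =110119.76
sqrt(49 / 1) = 7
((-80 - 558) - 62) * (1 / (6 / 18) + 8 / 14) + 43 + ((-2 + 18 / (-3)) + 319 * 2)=-1827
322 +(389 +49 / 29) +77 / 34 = 704945 / 986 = 714.95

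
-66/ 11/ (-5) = 6/ 5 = 1.20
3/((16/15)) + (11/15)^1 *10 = 487/48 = 10.15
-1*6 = -6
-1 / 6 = -0.17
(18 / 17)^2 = 324 / 289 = 1.12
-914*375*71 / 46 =-12167625 / 23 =-529027.17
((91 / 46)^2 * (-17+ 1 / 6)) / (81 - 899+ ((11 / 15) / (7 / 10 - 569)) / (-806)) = 1915520748869 / 23784987020120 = 0.08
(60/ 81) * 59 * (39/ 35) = 3068/ 63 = 48.70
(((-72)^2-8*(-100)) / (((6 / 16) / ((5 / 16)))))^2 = 223801600 / 9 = 24866844.44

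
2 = 2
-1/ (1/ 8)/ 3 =-8/ 3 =-2.67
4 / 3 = 1.33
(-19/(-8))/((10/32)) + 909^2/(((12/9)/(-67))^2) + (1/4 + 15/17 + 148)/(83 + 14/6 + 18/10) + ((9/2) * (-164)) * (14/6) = 3708634534227707/1777520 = 2086409454.87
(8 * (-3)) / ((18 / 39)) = -52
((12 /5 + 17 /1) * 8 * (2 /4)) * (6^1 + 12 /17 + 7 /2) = 67318 /85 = 791.98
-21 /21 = -1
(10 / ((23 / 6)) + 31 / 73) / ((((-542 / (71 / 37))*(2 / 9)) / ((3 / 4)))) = -9763281 / 269365328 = -0.04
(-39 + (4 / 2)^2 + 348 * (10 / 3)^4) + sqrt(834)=sqrt(834) + 1159055 / 27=42956.84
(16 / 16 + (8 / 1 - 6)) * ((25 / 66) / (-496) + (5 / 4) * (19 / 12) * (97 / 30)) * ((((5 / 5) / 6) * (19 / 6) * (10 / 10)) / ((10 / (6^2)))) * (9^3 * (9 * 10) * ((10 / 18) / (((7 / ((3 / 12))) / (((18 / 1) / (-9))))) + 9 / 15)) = 256036847697 / 190960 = 1340787.85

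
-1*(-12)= 12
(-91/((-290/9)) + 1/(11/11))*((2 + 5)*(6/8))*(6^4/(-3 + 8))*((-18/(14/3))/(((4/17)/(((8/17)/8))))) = -7276149/1450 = -5018.03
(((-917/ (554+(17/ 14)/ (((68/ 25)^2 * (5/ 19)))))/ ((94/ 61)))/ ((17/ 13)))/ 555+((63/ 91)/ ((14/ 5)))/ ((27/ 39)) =274318293167/ 771283836330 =0.36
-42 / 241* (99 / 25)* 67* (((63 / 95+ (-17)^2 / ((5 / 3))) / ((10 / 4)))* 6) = -55280377152 / 2861875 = -19316.14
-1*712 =-712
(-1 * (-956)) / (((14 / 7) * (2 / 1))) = 239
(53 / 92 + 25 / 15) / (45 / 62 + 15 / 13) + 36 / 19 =12266203 / 3972330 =3.09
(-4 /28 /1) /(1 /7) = -1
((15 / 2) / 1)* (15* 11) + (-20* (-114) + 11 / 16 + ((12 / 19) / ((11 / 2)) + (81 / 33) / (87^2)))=9894536635 / 2812304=3518.30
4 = 4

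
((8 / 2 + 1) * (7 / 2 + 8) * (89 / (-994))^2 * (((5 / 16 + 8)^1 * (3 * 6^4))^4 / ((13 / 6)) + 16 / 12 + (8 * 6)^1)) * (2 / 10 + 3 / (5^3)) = 1788883329867278601748333 / 34404825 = 51995129458361686.24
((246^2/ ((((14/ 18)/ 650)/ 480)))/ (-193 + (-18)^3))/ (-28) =1699289280/ 11809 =143897.81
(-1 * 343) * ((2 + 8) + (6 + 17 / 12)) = -71687 / 12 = -5973.92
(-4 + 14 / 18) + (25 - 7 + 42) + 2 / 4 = 1031 / 18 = 57.28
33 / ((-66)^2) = 1 / 132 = 0.01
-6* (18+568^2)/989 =-1935852/989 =-1957.38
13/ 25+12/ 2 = 163/ 25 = 6.52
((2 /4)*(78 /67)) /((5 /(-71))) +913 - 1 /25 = 1515363 /1675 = 904.69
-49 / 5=-9.80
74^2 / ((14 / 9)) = 24642 / 7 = 3520.29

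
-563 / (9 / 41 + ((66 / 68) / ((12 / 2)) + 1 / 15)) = -23544660 / 18733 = -1256.85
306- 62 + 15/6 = 246.50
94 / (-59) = -94 / 59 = -1.59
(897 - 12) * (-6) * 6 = -31860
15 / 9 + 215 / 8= 685 / 24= 28.54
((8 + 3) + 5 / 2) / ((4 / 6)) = 81 / 4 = 20.25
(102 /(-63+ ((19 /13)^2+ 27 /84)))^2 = 232964536896 /82074801169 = 2.84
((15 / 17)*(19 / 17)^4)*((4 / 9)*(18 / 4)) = 2.75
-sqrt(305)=-17.46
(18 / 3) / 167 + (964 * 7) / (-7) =-160982 / 167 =-963.96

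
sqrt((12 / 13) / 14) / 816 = sqrt(546) / 74256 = 0.00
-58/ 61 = -0.95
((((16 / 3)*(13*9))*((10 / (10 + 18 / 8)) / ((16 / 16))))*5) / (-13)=-9600 / 49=-195.92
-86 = -86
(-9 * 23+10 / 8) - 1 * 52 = -1031 / 4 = -257.75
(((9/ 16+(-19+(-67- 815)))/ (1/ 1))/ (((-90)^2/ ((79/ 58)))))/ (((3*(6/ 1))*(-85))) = 1138153/ 11500704000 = 0.00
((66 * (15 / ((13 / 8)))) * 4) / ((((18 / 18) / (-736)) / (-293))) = 6831728640 / 13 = 525517587.69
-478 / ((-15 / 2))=956 / 15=63.73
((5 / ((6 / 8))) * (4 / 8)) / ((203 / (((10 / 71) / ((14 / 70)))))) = 500 / 43239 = 0.01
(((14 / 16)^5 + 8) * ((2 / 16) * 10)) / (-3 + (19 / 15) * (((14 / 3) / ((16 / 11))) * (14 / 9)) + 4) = 19478475 / 13402112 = 1.45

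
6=6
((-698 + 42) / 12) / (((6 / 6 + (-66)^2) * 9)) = -164 / 117639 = -0.00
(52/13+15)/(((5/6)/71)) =8094/5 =1618.80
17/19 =0.89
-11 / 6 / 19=-11 / 114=-0.10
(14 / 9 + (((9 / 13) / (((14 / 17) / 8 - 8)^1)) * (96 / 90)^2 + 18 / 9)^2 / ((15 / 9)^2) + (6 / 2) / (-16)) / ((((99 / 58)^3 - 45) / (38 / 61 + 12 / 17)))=-42017643077599164197 / 474381055874146078125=-0.09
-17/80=-0.21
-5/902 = -0.01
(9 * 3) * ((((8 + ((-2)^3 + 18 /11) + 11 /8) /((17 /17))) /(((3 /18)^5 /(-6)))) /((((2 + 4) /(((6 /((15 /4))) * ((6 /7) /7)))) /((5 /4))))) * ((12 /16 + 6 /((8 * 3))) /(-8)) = 10431990 /539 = 19354.34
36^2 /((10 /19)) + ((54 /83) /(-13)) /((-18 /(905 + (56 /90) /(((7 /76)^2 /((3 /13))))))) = 1210161397 /490945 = 2464.96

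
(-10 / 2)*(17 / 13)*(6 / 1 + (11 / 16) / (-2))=-15385 / 416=-36.98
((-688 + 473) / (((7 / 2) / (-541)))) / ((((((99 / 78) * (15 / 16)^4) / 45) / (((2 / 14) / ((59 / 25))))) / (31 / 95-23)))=-56921120309248 / 27189855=-2093469.06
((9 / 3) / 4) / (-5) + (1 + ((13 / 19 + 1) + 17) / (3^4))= 33263 / 30780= 1.08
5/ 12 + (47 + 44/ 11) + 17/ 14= 4421/ 84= 52.63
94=94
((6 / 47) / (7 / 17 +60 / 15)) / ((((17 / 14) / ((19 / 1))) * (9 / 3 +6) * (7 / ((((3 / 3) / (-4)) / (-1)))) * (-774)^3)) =-19 / 4903467013800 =-0.00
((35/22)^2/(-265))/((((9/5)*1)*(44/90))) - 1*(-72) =40626643/564344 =71.99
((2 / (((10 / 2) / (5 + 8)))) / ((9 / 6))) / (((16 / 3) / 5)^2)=195 / 64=3.05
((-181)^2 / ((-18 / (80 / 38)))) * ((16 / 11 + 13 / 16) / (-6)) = 1146635 / 792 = 1447.77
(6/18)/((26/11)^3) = 1331/52728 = 0.03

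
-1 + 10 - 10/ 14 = 58/ 7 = 8.29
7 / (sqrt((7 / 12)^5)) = 26.93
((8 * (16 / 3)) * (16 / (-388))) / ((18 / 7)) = -1792 / 2619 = -0.68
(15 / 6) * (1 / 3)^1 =5 / 6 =0.83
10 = 10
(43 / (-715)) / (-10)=43 / 7150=0.01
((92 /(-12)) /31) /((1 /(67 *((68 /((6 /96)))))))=-1676608 /93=-18028.04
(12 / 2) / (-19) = -6 / 19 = -0.32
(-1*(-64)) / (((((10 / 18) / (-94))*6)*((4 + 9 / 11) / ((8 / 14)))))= -397056 / 1855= -214.05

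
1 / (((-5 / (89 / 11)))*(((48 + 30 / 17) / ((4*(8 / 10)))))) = -0.10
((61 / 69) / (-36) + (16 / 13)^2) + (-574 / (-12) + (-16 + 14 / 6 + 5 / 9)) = 15201845 / 419796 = 36.21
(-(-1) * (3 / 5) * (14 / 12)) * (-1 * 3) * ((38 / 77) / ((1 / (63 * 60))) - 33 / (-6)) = -864381 / 220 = -3929.00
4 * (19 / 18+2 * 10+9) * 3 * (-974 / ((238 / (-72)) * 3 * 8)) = 526934 / 119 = 4428.02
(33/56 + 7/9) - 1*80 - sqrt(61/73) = -39631/504 - sqrt(4453)/73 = -79.55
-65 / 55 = -13 / 11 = -1.18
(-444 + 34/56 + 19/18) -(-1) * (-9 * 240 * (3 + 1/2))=-8002.34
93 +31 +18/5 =638/5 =127.60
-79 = -79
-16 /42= -8 /21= -0.38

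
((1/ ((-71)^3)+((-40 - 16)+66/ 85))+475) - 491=-2166793279/ 30422435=-71.22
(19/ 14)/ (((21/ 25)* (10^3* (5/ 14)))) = 19/ 4200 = 0.00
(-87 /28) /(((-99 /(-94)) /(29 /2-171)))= 426619 /924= 461.71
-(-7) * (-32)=-224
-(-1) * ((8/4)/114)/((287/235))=235/16359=0.01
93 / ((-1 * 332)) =-93 / 332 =-0.28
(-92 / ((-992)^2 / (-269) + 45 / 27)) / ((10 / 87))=3229614 / 14754235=0.22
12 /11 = 1.09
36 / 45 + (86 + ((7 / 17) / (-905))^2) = 20545405979 / 236698225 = 86.80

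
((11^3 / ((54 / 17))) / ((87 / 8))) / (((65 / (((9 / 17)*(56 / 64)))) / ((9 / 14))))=1331 / 7540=0.18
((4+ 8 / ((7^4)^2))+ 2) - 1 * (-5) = 63412819 / 5764801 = 11.00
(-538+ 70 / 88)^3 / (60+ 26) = -13206175535853 / 7325824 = -1802688.07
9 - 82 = -73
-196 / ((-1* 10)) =98 / 5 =19.60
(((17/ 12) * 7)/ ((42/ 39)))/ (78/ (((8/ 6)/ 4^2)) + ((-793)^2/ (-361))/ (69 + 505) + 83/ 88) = 251868617/ 25544494203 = 0.01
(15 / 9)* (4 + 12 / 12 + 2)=35 / 3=11.67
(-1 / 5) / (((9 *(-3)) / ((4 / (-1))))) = -4 / 135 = -0.03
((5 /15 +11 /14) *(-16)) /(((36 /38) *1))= -18.90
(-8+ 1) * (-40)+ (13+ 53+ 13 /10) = 3473 /10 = 347.30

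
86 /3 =28.67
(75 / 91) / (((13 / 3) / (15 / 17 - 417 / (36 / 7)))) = -1227075 / 80444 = -15.25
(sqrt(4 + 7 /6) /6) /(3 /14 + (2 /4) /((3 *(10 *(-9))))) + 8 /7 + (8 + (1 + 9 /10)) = 105 *sqrt(186) /803 + 773 /70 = 12.83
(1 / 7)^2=1 / 49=0.02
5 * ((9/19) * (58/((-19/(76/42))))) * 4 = -6960/133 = -52.33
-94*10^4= -940000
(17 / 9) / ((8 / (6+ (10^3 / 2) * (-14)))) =-1651.36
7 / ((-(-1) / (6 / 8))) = 21 / 4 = 5.25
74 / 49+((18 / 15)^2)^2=109754 / 30625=3.58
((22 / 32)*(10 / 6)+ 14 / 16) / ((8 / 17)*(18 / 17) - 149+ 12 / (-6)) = -28033 / 2087760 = -0.01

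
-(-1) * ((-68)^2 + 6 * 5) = 4654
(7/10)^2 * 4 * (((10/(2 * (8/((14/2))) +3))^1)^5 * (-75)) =-247062900000/69343957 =-3562.86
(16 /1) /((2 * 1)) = 8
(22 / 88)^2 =1 / 16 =0.06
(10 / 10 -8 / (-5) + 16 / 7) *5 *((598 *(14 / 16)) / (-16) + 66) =364401 / 448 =813.40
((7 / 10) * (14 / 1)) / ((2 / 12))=294 / 5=58.80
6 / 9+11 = 35 / 3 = 11.67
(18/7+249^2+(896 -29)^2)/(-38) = -2847924/133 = -21412.96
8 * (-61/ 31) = -488/ 31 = -15.74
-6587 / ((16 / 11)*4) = -72457 / 64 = -1132.14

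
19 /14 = 1.36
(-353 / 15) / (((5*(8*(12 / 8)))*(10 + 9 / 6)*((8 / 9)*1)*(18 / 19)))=-6707 / 165600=-0.04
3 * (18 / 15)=18 / 5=3.60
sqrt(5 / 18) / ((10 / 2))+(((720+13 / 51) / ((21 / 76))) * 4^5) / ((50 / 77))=sqrt(10) / 30+15722899456 / 3825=4110562.05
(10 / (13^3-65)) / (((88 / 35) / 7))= 1225 / 93808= 0.01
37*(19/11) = 703/11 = 63.91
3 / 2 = 1.50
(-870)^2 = 756900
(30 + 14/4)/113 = 67/226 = 0.30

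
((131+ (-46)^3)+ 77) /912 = -213 /2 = -106.50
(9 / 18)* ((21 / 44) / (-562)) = -21 / 49456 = -0.00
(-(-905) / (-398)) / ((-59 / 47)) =42535 / 23482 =1.81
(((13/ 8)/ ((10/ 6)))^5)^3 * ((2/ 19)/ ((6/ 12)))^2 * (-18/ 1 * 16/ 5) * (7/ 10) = -46271081969981691590413737/ 37853593600000000000000000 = -1.22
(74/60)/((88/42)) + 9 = 4219/440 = 9.59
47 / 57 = 0.82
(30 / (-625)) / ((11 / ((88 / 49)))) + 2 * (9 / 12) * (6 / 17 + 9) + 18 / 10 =3294843 / 208250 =15.82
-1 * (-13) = 13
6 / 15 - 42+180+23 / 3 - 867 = -10814 / 15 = -720.93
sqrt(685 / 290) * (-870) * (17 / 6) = -3788.46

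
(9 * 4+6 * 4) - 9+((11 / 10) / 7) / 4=14291 / 280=51.04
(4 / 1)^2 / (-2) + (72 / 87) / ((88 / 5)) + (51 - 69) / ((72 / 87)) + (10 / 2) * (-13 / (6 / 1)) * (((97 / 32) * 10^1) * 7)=-71304949 / 30624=-2328.40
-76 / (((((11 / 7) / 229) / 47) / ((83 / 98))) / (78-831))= 25561716006 / 77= 331970337.74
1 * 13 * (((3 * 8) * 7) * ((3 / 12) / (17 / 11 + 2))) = 154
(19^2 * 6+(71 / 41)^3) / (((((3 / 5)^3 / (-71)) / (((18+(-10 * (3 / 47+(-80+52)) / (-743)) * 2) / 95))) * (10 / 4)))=-63993255352886660 / 1234683393633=-51829.69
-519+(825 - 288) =18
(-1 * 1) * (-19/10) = 19/10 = 1.90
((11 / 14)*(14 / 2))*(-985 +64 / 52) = -140679 / 26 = -5410.73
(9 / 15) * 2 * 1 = 6 / 5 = 1.20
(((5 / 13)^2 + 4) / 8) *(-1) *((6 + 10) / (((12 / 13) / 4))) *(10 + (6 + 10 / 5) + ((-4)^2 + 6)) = -56080 / 39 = -1437.95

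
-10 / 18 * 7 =-35 / 9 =-3.89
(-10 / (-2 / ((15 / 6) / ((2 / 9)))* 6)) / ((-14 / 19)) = -1425 / 112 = -12.72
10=10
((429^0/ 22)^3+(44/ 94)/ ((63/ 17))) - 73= -72.87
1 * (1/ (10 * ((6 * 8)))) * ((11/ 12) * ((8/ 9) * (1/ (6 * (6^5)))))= 11/ 302330880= 0.00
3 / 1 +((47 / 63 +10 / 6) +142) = 9287 / 63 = 147.41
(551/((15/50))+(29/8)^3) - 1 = 2892751/1536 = 1883.30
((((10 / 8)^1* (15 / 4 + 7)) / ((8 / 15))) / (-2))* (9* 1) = -29025 / 256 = -113.38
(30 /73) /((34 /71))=1065 /1241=0.86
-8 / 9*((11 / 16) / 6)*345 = -35.14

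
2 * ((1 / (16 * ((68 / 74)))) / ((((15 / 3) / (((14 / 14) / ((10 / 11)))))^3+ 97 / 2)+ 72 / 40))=246235 / 261051048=0.00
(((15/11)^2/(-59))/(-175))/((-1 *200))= -9/9994600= -0.00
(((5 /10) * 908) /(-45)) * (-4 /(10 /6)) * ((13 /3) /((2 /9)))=11804 /25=472.16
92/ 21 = 4.38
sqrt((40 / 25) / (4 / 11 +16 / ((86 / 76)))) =sqrt(6622) / 245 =0.33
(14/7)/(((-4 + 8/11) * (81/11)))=-121/1458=-0.08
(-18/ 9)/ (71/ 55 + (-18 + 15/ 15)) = 55/ 432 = 0.13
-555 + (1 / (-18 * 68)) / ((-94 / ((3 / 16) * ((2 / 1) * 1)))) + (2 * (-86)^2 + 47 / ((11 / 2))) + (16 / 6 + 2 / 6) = 48088498955 / 3374976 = 14248.55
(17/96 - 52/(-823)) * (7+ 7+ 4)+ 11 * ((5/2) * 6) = 2229669/13168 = 169.32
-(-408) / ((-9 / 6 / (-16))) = 4352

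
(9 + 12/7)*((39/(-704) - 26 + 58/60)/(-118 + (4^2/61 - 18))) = 702659/354816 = 1.98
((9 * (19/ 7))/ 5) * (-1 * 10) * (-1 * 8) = 2736/ 7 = 390.86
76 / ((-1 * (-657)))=76 / 657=0.12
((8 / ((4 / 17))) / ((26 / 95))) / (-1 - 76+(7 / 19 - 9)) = -30685 / 21151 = -1.45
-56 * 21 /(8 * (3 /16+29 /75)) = -176400 /689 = -256.02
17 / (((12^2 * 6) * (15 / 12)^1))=17 / 1080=0.02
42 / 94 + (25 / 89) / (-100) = 7429 / 16732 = 0.44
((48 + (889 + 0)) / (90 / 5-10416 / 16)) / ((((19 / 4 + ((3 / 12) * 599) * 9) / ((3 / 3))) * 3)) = -1874 / 5136795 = -0.00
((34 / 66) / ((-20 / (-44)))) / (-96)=-17 / 1440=-0.01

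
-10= -10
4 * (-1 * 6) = -24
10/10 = 1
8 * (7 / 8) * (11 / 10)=77 / 10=7.70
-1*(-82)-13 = 69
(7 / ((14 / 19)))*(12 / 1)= 114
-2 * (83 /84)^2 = -1.95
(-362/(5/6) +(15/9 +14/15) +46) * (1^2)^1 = -1929/5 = -385.80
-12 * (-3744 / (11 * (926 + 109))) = 4992 / 1265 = 3.95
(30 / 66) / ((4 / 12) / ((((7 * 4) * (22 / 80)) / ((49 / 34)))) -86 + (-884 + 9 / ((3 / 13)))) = -255 / 522256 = -0.00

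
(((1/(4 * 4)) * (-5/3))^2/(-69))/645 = -5/20507904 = -0.00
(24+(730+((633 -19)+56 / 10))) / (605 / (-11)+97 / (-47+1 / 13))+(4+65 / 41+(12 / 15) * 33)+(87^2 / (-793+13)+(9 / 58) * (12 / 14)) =-17813878181 / 10761472540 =-1.66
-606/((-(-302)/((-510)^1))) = 154530/151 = 1023.38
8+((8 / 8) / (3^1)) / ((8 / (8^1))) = 25 / 3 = 8.33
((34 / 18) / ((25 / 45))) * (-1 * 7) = -119 / 5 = -23.80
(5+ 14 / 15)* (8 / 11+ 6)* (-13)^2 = 6745.66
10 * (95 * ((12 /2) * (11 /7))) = 62700 /7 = 8957.14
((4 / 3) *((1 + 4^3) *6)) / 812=130 / 203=0.64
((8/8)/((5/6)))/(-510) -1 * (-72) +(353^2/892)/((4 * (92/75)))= 100.47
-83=-83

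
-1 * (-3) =3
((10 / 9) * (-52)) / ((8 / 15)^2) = -1625 / 8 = -203.12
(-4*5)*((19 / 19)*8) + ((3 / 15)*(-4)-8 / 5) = -162.40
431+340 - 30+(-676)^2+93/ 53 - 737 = 456981.75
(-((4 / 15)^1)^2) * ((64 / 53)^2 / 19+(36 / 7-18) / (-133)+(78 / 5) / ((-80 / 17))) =3286321754 / 14710381875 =0.22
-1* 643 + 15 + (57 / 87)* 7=-18079 / 29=-623.41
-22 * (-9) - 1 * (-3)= 201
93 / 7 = 13.29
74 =74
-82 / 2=-41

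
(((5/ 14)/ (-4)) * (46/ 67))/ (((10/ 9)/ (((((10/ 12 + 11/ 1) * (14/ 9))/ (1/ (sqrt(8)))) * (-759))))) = 413149 * sqrt(2)/ 268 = 2180.15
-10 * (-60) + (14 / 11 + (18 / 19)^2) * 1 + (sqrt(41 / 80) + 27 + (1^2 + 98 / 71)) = sqrt(205) / 20 + 178059984 / 281941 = 632.27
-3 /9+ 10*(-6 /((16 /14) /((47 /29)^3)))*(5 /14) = -23457731 /292668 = -80.15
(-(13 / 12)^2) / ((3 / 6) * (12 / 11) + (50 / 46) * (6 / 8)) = -42757 / 49572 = -0.86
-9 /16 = -0.56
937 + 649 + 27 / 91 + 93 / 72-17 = 3430165 / 2184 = 1570.59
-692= -692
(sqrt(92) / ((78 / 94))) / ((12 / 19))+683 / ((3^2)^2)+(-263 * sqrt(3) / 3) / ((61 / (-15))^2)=-19725 * sqrt(3) / 3721+683 / 81+893 * sqrt(23) / 234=17.55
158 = 158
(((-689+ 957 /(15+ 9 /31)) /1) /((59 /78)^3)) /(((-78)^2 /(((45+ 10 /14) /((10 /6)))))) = -105872832 /16224941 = -6.53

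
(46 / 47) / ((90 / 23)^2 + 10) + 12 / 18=665831 / 943995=0.71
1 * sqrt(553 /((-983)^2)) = sqrt(553) /983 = 0.02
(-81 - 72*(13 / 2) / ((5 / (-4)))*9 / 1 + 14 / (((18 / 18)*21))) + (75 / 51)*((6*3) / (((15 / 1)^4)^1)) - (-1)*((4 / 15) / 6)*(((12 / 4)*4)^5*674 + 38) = 9507919489 / 1275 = 7457191.76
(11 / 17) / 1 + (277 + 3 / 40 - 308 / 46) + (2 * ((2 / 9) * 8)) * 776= 426522157 / 140760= 3030.14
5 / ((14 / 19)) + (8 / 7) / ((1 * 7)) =681 / 98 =6.95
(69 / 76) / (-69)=-1 / 76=-0.01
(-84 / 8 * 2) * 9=-189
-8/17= -0.47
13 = 13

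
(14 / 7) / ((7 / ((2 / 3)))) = 4 / 21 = 0.19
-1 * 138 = -138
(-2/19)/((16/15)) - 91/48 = -1819/912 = -1.99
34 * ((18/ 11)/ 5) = 612/ 55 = 11.13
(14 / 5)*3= 42 / 5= 8.40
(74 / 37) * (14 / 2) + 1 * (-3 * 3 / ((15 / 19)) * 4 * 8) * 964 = -1758266 / 5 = -351653.20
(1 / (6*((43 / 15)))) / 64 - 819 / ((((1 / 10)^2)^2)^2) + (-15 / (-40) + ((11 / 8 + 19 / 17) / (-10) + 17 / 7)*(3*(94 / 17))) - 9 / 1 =-4559615422467503729 / 55672960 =-81899999972.47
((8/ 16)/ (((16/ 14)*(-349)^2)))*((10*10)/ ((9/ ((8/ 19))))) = 350/ 20827971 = 0.00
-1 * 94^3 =-830584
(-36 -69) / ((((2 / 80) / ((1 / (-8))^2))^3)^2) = -1640625 / 262144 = -6.26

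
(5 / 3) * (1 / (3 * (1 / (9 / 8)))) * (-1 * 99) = -495 / 8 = -61.88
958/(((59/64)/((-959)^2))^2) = 3318943702249627648/3481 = 953445476084351.52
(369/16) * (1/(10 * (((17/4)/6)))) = 1107/340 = 3.26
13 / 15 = 0.87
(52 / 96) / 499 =13 / 11976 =0.00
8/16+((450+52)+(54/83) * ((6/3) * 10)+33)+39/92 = 4191675/7636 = 548.94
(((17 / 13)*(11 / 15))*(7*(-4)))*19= -99484 / 195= -510.17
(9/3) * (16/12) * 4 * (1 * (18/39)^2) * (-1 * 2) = -1152/169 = -6.82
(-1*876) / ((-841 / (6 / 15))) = 1752 / 4205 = 0.42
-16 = -16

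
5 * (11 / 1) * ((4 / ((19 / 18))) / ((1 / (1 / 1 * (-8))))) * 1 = -31680 / 19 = -1667.37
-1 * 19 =-19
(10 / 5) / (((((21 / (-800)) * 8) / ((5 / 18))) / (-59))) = 29500 / 189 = 156.08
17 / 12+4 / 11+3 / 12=67 / 33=2.03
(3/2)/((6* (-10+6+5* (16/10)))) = 1/16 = 0.06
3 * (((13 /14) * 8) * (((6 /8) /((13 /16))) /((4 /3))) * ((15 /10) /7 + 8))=6210 /49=126.73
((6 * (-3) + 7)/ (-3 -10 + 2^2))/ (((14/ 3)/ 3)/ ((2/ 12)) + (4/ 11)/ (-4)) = 121/ 915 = 0.13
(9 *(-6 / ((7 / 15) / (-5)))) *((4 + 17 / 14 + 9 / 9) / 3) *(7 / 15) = 3915 / 7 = 559.29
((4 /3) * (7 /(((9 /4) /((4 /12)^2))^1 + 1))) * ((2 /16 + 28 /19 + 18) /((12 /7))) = 16219 /3230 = 5.02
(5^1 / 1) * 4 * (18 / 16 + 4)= 205 / 2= 102.50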